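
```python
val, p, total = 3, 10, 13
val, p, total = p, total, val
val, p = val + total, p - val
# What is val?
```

Trace:
`val, p, total = 3, 10, 13` → val = 3; p = 10; total = 13
`val, p, total = p, total, val` → val = 10; p = 13; total = 3
`val, p = val + total, p - val` → val = 13; p = 3
So val = 13

Answer: 13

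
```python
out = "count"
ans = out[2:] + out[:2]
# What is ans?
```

Trace:
`out = "count"` → out = 'count'
`ans = out[2:] + out[:2]` → ans = 'untco'
So ans = 'untco'

Answer: 'untco'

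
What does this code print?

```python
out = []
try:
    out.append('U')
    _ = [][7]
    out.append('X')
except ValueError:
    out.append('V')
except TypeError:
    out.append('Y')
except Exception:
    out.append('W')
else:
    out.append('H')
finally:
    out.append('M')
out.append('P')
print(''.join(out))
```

Execution trace: 'U' (try body) → 'W' (except Exception) → 'M' (finally) → 'P' (after the try/except). Output: UWMP

Answer: UWMP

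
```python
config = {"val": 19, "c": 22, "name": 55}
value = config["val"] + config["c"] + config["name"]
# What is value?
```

Trace:
`config = {"val": 19, "c": 22, "name": 55}` → config = {'val': 19, 'c': 22, 'name': 55}
`value = config["val"] + config["c"] + config["name"]` → value = 96
So value = 96

Answer: 96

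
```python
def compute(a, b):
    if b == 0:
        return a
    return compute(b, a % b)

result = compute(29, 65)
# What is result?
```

compute(29, 65) -> compute(65, 29) -> compute(29, 7) -> compute(7, 1) -> compute(1, 0) -> 1

Answer: 1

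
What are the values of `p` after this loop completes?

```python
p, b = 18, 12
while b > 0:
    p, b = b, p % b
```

GCD of 18 and 12
`p` takes the values: 18 → 12 → 6

Answer: 6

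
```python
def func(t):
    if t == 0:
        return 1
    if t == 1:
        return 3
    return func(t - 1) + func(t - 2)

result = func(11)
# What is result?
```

Build up from base cases: func(0)=1, func(1)=3, func(2)=4, func(3)=7, func(4)=11, func(5)=18, func(6)=29, ..., func(11)=322

Answer: 322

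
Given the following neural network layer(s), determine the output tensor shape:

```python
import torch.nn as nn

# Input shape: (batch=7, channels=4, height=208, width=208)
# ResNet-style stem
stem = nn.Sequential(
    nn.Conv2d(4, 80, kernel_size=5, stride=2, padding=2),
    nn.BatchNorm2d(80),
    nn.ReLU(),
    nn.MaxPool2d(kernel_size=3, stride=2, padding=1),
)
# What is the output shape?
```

Input: (7, 4, 208, 208) -> after Conv2d 5x5 stride=2: (7, 80, 104, 104) -> Output: (7, 80, 52, 52)

Answer: (7, 80, 52, 52)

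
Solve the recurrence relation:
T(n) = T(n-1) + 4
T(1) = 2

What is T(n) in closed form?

Unrolling: T(n) = T(1) + 4·(n-1) = 2 + 4(n-1) = 4n - 2.

Answer: T(n) = 4n - 2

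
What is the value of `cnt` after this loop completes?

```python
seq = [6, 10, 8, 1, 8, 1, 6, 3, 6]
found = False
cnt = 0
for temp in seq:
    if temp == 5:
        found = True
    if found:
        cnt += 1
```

Count elements after first 5 in [6, 10, 8, 1, 8, 1, 6, 3, 6]
`cnt` takes the values: 0

Answer: 0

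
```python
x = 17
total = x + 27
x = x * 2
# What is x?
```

Trace:
`x = 17` → x = 17
`total = x + 27` → total = 44
`x = x * 2` → x = 34
So x = 34

Answer: 34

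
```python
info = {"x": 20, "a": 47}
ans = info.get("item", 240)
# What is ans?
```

Trace:
`info = {"x": 20, "a": 47}` → info = {'x': 20, 'a': 47}
`ans = info.get("item", 240)` → ans = 240
So ans = 240

Answer: 240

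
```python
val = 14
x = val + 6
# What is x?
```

Trace:
`val = 14` → val = 14
`x = val + 6` → x = 20
So x = 20

Answer: 20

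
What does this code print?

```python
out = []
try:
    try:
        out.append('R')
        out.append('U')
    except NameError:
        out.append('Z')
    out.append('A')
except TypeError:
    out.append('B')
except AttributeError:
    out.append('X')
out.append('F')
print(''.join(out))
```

Execution trace: 'R' (inner try body) → 'U' (inner try body, no exception) → 'A' (try body, no exception) → 'F' (after the try/except). Output: RUAF

Answer: RUAF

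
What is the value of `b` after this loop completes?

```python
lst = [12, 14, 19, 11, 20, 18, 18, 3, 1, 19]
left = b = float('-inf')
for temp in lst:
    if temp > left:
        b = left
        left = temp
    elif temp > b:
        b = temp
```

Second largest (with repeats) in [12, 14, 19, 11, 20, 18, 18, 3, 1, 19]
`b` takes the values: -inf → 12 → 14 → 19

Answer: 19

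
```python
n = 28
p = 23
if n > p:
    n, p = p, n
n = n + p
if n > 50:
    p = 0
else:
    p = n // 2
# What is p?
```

Trace:
`n = 28` → n = 28
`p = 23` → p = 23
`if n > p: ...` → n > p is True → n = 23; p = 28
`n = n + p` → n = 51
`if n > 50: ...` → n > 50 is True → p = 0
So p = 0

Answer: 0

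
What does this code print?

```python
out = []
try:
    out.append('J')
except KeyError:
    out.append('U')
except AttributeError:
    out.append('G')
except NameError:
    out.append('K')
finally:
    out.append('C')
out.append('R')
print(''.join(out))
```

Execution trace: 'J' (try body, no exception) → 'C' (finally) → 'R' (after the try/except). Output: JCR

Answer: JCR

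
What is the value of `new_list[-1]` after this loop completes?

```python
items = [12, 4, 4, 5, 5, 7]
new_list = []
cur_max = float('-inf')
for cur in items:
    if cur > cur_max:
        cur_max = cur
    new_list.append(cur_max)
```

Running max ends at 12
`new_list` takes the values: [] → [12] → [12, 12] → [12, 12, 12] → [12, 12, 12, 12] → [12, 12, 12, 12, 12] → [12, 12, 12, 12, 12, 12]
So `new_list[-1]` = 12

Answer: 12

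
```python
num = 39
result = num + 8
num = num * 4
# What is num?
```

Trace:
`num = 39` → num = 39
`result = num + 8` → result = 47
`num = num * 4` → num = 156
So num = 156

Answer: 156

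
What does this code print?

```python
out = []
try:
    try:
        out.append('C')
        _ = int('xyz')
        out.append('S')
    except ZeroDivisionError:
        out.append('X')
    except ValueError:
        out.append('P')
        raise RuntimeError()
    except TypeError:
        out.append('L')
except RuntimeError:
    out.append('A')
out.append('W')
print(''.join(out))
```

Execution trace: 'C' (inner try body) → 'P' (inner except ValueError) → 'A' (outer except RuntimeError) → 'W' (after the try/except). Output: CPAW

Answer: CPAW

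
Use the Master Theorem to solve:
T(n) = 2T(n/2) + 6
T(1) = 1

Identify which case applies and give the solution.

a=2, b=2, f(n)=6. log_2(2) = 1. Since c=0 < 1, Case 1 applies: T(n) = Θ(n^log_b(a)) = O(n).

Answer: O(n) - Case 1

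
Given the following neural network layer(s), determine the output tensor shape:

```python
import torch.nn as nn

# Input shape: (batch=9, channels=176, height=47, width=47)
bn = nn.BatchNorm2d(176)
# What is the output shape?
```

Input: (9, 176, 47, 47) -> Output: (9, 176, 47, 47)

Answer: (9, 176, 47, 47)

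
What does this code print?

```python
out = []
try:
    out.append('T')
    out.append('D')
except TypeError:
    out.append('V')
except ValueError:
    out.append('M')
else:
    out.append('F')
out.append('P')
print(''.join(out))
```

Execution trace: 'T' (try body) → 'D' (try body, no exception) → 'F' (else) → 'P' (after the try/except). Output: TDFP

Answer: TDFP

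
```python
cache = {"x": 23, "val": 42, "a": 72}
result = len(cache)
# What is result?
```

Trace:
`cache = {"x": 23, "val": 42, "a": 72}` → cache = {'x': 23, 'val': 42, 'a': 72}
`result = len(cache)` → result = 3
So result = 3

Answer: 3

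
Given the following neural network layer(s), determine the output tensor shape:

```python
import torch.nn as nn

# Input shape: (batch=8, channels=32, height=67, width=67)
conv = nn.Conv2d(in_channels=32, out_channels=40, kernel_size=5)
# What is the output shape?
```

Input: (8, 32, 67, 67) -> Output: (8, 40, 63, 63)

Answer: (8, 40, 63, 63)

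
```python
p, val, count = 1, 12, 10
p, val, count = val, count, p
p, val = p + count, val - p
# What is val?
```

Trace:
`p, val, count = 1, 12, 10` → p = 1; val = 12; count = 10
`p, val, count = val, count, p` → p = 12; val = 10; count = 1
`p, val = p + count, val - p` → p = 13; val = -2
So val = -2

Answer: -2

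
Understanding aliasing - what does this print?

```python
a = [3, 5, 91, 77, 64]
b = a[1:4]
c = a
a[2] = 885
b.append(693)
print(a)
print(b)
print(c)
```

Key concept: slice vs alias.
Step by step:
`a = [3, 5, 91, 77, 64]` → a = [3, 5, 91, 77, 64]
`b = a[1:4]` → b = [5, 91, 77]
`c = a` → c = [3, 5, 91, 77, 64] (same object as a)
`a[2] = 885` → a = [3, 5, 885, 77, 64] (same object as c); c = [3, 5, 885, 77, 64] (same object as a)
`b.append(693)` → b = [5, 91, 77, 693]
`print(a)` → prints [3, 5, 885, 77, 64]
`print(b)` → prints [5, 91, 77, 693]
`print(c)` → prints [3, 5, 885, 77, 64]

Answer:
[3, 5, 885, 77, 64]
[5, 91, 77, 693]
[3, 5, 885, 77, 64]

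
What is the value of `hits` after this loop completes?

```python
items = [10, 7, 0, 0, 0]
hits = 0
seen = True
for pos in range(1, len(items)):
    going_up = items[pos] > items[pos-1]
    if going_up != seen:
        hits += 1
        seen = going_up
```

Count direction changes in [10, 7, 0, 0, 0]
`hits` takes the values: 0 → 1

Answer: 1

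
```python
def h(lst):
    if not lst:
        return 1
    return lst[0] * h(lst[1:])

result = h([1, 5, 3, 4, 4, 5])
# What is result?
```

Product over [1, 5, 3, 4, 4, 5] = 1 * 5 * 3 * 4 * 4 * 5 = 1200

Answer: 1200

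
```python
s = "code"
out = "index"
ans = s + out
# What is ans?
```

Trace:
`s = "code"` → s = 'code'
`out = "index"` → out = 'index'
`ans = s + out` → ans = 'codeindex'
So ans = 'codeindex'

Answer: 'codeindex'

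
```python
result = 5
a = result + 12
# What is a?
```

Trace:
`result = 5` → result = 5
`a = result + 12` → a = 17
So a = 17

Answer: 17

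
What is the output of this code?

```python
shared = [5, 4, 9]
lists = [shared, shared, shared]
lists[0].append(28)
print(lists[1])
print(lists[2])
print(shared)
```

Key concept: list of same reference.
Step by step:
`shared = [5, 4, 9]` → shared = [5, 4, 9]
`lists = [shared, shared, shared]` → lists = [[5, 4, 9], [5, 4, 9], [5, 4, 9]]
`lists[0].append(28)` → shared = [5, 4, 9, 28]; lists = [[5, 4, 9, 28], [5, 4, 9, 28], [5, 4, 9, 28]]
`print(lists[1])` → prints [5, 4, 9, 28]
`print(lists[2])` → prints [5, 4, 9, 28]
`print(shared)` → prints [5, 4, 9, 28]

Answer:
[5, 4, 9, 28]
[5, 4, 9, 28]
[5, 4, 9, 28]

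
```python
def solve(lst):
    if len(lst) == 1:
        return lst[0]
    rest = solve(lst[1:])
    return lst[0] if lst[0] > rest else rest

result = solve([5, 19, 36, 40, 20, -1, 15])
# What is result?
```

Recursive max over [5, 19, 36, 40, 20, -1, 15] = 40

Answer: 40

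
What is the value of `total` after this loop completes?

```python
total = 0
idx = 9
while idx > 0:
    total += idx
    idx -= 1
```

Sum 9 down to 1
`total` takes the values: 0 → 9 → 17 → 24 → 30 → 35 → 39 → 42 → 44 → 45

Answer: 45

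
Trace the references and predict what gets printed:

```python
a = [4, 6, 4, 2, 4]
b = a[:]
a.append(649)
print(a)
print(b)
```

Key concept: slice [:] creates copy.
Step by step:
`a = [4, 6, 4, 2, 4]` → a = [4, 6, 4, 2, 4]
`b = a[:]` → b = [4, 6, 4, 2, 4]
`a.append(649)` → a = [4, 6, 4, 2, 4, 649]
`print(a)` → prints [4, 6, 4, 2, 4, 649]
`print(b)` → prints [4, 6, 4, 2, 4]

Answer:
[4, 6, 4, 2, 4, 649]
[4, 6, 4, 2, 4]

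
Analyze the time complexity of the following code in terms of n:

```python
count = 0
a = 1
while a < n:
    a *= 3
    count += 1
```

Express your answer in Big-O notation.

Each loop level contributes: log n. Multiplying the contributions gives O(log n).

Answer: O(log n)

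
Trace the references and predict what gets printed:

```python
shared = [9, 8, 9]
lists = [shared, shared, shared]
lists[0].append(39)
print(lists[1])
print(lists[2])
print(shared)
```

Key concept: list of same reference.
Step by step:
`shared = [9, 8, 9]` → shared = [9, 8, 9]
`lists = [shared, shared, shared]` → lists = [[9, 8, 9], [9, 8, 9], [9, 8, 9]]
`lists[0].append(39)` → shared = [9, 8, 9, 39]; lists = [[9, 8, 9, 39], [9, 8, 9, 39], [9, 8, 9, 39]]
`print(lists[1])` → prints [9, 8, 9, 39]
`print(lists[2])` → prints [9, 8, 9, 39]
`print(shared)` → prints [9, 8, 9, 39]

Answer:
[9, 8, 9, 39]
[9, 8, 9, 39]
[9, 8, 9, 39]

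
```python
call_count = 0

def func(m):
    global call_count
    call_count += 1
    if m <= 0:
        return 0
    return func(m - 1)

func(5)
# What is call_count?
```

Linear recursion stepping by 1: 6 calls from m=5 down to ≤0.

Answer: 6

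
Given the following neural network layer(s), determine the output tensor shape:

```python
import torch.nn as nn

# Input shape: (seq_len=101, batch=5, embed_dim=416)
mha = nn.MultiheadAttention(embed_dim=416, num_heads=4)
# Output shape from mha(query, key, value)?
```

Input: (101, 5, 416) -> Output: (101, 5, 416)

Answer: (101, 5, 416)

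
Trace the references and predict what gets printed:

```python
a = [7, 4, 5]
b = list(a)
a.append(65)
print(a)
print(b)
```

Key concept: list() constructor creates copy.
Step by step:
`a = [7, 4, 5]` → a = [7, 4, 5]
`b = list(a)` → b = [7, 4, 5]
`a.append(65)` → a = [7, 4, 5, 65]
`print(a)` → prints [7, 4, 5, 65]
`print(b)` → prints [7, 4, 5]

Answer:
[7, 4, 5, 65]
[7, 4, 5]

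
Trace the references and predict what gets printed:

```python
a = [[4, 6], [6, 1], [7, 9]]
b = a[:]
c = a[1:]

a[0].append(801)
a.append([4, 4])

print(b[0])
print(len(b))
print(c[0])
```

Key concept: slice with nested mutation.
Step by step:
`a = [[4, 6], [6, 1], [7, 9]]` → a = [[4, 6], [6, 1], [7, 9]]
`b = a[:]` → b = [[4, 6], [6, 1], [7, 9]]
`c = a[1:]` → c = [[6, 1], [7, 9]]
`a[0].append(801)` → a = [[4, 6, 801], [6, 1], [7, 9]]; b = [[4, 6, 801], [6, 1], [7, 9]]
`a.append([4, 4])` → a = [[4, 6, 801], [6, 1], [7, 9], [4, 4]]
`print(b[0])` → prints [4, 6, 801]
`print(len(b))` → prints 3
`print(c[0])` → prints [6, 1]

Answer:
[4, 6, 801]
3
[6, 1]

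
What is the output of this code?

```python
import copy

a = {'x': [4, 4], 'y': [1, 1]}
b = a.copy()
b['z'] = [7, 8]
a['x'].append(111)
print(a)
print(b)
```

Key concept: shallow copy of dict with mutable values.
Step by step:
`a = {'x': [4, 4], 'y': [1, 1]}` → a = {'x': [4, 4], 'y': [1, 1]}
`b = a.copy()` → b = {'x': [4, 4], 'y': [1, 1]}
`b['z'] = [7, 8]` → b = {'x': [4, 4], 'y': [1, 1], 'z': [7, 8]}
`a['x'].append(111)` → a = {'x': [4, 4, 111], 'y': [1, 1]}; b = {'x': [4, 4, 111], 'y': [1, 1], 'z': [7, 8]}
`print(a)` → prints {'x': [4, 4, 111], 'y': [1, 1]}
`print(b)` → prints {'x': [4, 4, 111], 'y': [1, 1], 'z': [7, 8]}

Answer:
{'x': [4, 4, 111], 'y': [1, 1]}
{'x': [4, 4, 111], 'y': [1, 1], 'z': [7, 8]}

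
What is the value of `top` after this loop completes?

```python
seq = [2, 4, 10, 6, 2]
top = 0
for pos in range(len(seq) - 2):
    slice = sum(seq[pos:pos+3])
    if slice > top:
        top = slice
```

Max sum of 3-element window in [2, 4, 10, 6, 2]
`top` takes the values: 0 → 16 → 20

Answer: 20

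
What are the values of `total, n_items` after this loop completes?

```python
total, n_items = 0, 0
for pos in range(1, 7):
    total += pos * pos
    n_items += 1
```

Sum of squares and count
`total, n_items` takes the values: (0, 0) → (1, 0) → (1, 1) → (5, 1) → (5, 2) → (14, 2) → (14, 3) → (30, 3) → (30, 4) → (55, 4) → (55, 5) → (91, 5) → (91, 6)

Answer: 91, 6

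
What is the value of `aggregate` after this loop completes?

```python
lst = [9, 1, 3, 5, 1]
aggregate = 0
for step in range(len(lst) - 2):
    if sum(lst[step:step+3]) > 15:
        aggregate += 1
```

Count windows with sum > 15
`aggregate` takes the values: 0

Answer: 0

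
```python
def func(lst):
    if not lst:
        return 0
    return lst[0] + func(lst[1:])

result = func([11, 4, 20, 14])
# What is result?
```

11 + 4 + 20 + 14 + 0 = 49

Answer: 49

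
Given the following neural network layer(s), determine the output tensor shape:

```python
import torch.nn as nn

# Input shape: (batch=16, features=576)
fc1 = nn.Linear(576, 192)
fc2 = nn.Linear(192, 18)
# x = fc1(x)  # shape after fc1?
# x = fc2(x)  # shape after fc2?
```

Input: (16, 576) -> after fc1: (16, 192) -> Output: (16, 18)

Answer: (16, 18)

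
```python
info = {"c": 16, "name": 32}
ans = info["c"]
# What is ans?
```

Trace:
`info = {"c": 16, "name": 32}` → info = {'c': 16, 'name': 32}
`ans = info["c"]` → ans = 16
So ans = 16

Answer: 16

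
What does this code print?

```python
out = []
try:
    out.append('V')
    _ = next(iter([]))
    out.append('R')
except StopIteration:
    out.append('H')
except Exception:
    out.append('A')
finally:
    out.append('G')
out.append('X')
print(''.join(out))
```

Execution trace: 'V' (try body) → 'H' (except StopIteration) → 'G' (finally) → 'X' (after the try/except). Output: VHGX

Answer: VHGX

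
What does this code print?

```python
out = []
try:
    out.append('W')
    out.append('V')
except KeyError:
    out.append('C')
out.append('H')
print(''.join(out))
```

Execution trace: 'W' (try body) → 'V' (try body, no exception) → 'H' (after the try/except). Output: WVH

Answer: WVH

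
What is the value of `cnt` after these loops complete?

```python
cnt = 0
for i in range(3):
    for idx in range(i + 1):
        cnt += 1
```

Triangle: 1 + 2 + ... + 3
`cnt` takes the values: 0 → 1 → 2 → 3 → 4 → 5 → 6

Answer: 6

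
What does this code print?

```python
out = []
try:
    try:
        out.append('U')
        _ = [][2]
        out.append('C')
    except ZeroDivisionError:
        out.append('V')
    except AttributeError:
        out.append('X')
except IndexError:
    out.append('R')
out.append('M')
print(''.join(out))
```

Execution trace: 'U' (try body) → 'R' (outer except IndexError) → 'M' (after the try/except). Output: URM

Answer: URM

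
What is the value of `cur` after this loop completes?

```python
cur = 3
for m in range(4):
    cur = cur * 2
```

Multiply by 2, 4 times: 3 * 2^4 = 48
`cur` takes the values: 3 → 6 → 12 → 24 → 48

Answer: 48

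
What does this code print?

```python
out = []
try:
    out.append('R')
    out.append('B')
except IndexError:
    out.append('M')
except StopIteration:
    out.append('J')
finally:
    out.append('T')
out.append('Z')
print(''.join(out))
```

Execution trace: 'R' (try body) → 'B' (try body, no exception) → 'T' (finally) → 'Z' (after the try/except). Output: RBTZ

Answer: RBTZ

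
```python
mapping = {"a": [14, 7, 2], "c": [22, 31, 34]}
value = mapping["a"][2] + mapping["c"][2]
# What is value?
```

Trace:
`mapping = {"a": [14, 7, 2], "c": [22, 31, 34]}` → mapping = {'a': [14, 7, 2], 'c': [22, 31, 34]}
`value = mapping["a"][2] + mapping["c"][2]` → value = 36
So value = 36

Answer: 36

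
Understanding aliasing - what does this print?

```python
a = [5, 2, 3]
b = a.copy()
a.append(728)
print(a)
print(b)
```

Key concept: list.copy() creates independent copy.
Step by step:
`a = [5, 2, 3]` → a = [5, 2, 3]
`b = a.copy()` → b = [5, 2, 3]
`a.append(728)` → a = [5, 2, 3, 728]
`print(a)` → prints [5, 2, 3, 728]
`print(b)` → prints [5, 2, 3]

Answer:
[5, 2, 3, 728]
[5, 2, 3]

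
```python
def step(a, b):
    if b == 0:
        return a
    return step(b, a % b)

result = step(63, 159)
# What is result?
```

step(63, 159) -> step(159, 63) -> step(63, 33) -> step(33, 30) -> step(30, 3) -> step(3, 0) -> 3

Answer: 3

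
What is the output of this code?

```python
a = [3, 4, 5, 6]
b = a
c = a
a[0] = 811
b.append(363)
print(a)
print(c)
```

Key concept: multiple aliases.
Step by step:
`a = [3, 4, 5, 6]` → a = [3, 4, 5, 6]
`b = a` → b = [3, 4, 5, 6] (same object as a)
`c = a` → c = [3, 4, 5, 6] (same object as a, b)
`a[0] = 811` → a = [811, 4, 5, 6] (same object as b, c); b = [811, 4, 5, 6] (same object as a, c); c = [811, 4, 5, 6] (same object as a, b)
`b.append(363)` → a = [811, 4, 5, 6, 363] (same object as b, c); b = [811, 4, 5, 6, 363] (same object as a, c); c = [811, 4, 5, 6, 363] (same object as a, b)
`print(a)` → prints [811, 4, 5, 6, 363]
`print(c)` → prints [811, 4, 5, 6, 363]

Answer:
[811, 4, 5, 6, 363]
[811, 4, 5, 6, 363]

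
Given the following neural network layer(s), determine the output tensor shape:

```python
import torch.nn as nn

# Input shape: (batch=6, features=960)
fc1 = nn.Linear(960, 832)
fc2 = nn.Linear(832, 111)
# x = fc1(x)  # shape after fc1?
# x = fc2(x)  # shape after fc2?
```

Input: (6, 960) -> after fc1: (6, 832) -> Output: (6, 111)

Answer: (6, 111)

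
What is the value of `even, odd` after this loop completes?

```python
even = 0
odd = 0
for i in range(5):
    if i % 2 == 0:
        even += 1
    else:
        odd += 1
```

Count evens and odds in range(5)
`even, odd` takes the values: (0, 0) → (1, 0) → (1, 1) → (2, 1) → (2, 2) → (3, 2)

Answer: 3, 2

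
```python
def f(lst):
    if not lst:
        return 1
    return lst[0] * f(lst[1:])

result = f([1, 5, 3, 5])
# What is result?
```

Product over [1, 5, 3, 5] = 1 * 5 * 3 * 5 = 75

Answer: 75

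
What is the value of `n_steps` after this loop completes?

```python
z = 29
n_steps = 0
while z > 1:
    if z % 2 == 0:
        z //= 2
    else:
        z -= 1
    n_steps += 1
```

Steps to reduce 29 to 1
`n_steps` takes the values: 0 → 1 → 2 → 3 → 4 → 5 → 6 → 7

Answer: 7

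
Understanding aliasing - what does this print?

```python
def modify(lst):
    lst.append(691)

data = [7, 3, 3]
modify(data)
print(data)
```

Key concept: function modifies passed list.
Step by step:
`data = [7, 3, 3]` → data = [7, 3, 3]
`modify(data)` → data = [7, 3, 3, 691]
`print(data)` → prints [7, 3, 3, 691]

Answer: [7, 3, 3, 691]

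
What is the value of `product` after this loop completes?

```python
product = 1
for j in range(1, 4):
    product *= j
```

3! = 6
`product` takes the values: 1 → 2 → 6

Answer: 6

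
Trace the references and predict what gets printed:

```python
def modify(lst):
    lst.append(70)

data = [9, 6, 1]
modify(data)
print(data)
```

Key concept: function modifies passed list.
Step by step:
`data = [9, 6, 1]` → data = [9, 6, 1]
`modify(data)` → data = [9, 6, 1, 70]
`print(data)` → prints [9, 6, 1, 70]

Answer: [9, 6, 1, 70]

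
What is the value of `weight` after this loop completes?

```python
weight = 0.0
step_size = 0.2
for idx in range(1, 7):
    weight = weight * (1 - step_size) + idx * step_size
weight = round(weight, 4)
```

Moving average with lr=0.2
`weight` takes the values: 0.0 → 0.2 → 0.56 → 1.048 → 1.6384 → 2.31072 → 3.048576 → 3.0486

Answer: 3.0486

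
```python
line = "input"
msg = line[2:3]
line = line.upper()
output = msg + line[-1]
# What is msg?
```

Trace:
`line = "input"` → line = 'input'
`msg = line[2:3]` → msg = 'p'
`line = line.upper()` → line = 'INPUT'
`output = msg + line[-1]` → output = 'pT'
So msg = 'p'

Answer: 'p'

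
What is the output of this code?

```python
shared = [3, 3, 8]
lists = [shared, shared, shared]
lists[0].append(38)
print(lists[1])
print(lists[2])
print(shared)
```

Key concept: list of same reference.
Step by step:
`shared = [3, 3, 8]` → shared = [3, 3, 8]
`lists = [shared, shared, shared]` → lists = [[3, 3, 8], [3, 3, 8], [3, 3, 8]]
`lists[0].append(38)` → shared = [3, 3, 8, 38]; lists = [[3, 3, 8, 38], [3, 3, 8, 38], [3, 3, 8, 38]]
`print(lists[1])` → prints [3, 3, 8, 38]
`print(lists[2])` → prints [3, 3, 8, 38]
`print(shared)` → prints [3, 3, 8, 38]

Answer:
[3, 3, 8, 38]
[3, 3, 8, 38]
[3, 3, 8, 38]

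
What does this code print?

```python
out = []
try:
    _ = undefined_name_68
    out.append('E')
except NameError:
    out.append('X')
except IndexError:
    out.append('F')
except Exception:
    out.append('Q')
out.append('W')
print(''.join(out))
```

Execution trace: 'X' (except NameError) → 'W' (after the try/except). Output: XW

Answer: XW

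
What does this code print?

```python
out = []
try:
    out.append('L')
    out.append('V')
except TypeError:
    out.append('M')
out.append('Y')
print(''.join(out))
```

Execution trace: 'L' (try body) → 'V' (try body, no exception) → 'Y' (after the try/except). Output: LVY

Answer: LVY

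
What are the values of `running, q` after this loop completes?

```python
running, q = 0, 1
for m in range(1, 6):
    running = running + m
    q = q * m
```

Sum and factorial of 1 to 5
`running, q` takes the values: (0, 1) → (1, 1) → (3, 1) → (3, 2) → (6, 2) → (6, 6) → (10, 6) → (10, 24) → (15, 24) → (15, 120)

Answer: 15, 120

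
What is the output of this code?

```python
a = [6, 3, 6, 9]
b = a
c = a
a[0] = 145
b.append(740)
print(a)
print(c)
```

Key concept: multiple aliases.
Step by step:
`a = [6, 3, 6, 9]` → a = [6, 3, 6, 9]
`b = a` → b = [6, 3, 6, 9] (same object as a)
`c = a` → c = [6, 3, 6, 9] (same object as a, b)
`a[0] = 145` → a = [145, 3, 6, 9] (same object as b, c); b = [145, 3, 6, 9] (same object as a, c); c = [145, 3, 6, 9] (same object as a, b)
`b.append(740)` → a = [145, 3, 6, 9, 740] (same object as b, c); b = [145, 3, 6, 9, 740] (same object as a, c); c = [145, 3, 6, 9, 740] (same object as a, b)
`print(a)` → prints [145, 3, 6, 9, 740]
`print(c)` → prints [145, 3, 6, 9, 740]

Answer:
[145, 3, 6, 9, 740]
[145, 3, 6, 9, 740]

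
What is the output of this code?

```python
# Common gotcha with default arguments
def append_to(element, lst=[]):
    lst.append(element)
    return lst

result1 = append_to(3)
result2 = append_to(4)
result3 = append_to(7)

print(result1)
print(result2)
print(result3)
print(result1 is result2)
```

Key concept: mutable default argument gotcha.
Step by step:
`result1 = append_to(3)` → result1 = [3]
`result2 = append_to(4)` → result1 = [3, 4] (same object as result2); result2 = [3, 4] (same object as result1)
`result3 = append_to(7)` → result1 = [3, 4, 7] (same object as result2, result3); result2 = [3, 4, 7] (same object as result1, result3); result3 = [3, 4, 7] (same object as result1, result2)
`print(result1)` → prints [3, 4, 7]
`print(result2)` → prints [3, 4, 7]
`print(result3)` → prints [3, 4, 7]
`print(result1 is result2)` → prints True

Answer:
[3, 4, 7]
[3, 4, 7]
[3, 4, 7]
True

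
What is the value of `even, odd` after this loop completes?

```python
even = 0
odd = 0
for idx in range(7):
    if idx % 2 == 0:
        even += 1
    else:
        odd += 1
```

Count evens and odds in range(7)
`even, odd` takes the values: (0, 0) → (1, 0) → (1, 1) → (2, 1) → (2, 2) → (3, 2) → (3, 3) → (4, 3)

Answer: 4, 3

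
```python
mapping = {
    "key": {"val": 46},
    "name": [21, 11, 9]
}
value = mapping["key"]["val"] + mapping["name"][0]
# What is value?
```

Trace:
`mapping = { ...` → mapping = {'key': {'val': 46}, 'name': [21, 11, 9]}
`value = mapping["key"]["val"] + mapping["name"][0]` → value = 67
So value = 67

Answer: 67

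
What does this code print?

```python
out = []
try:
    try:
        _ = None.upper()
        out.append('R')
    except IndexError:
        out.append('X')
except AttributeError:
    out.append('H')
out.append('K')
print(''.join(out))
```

Execution trace: 'H' (outer except AttributeError) → 'K' (after the try/except). Output: HK

Answer: HK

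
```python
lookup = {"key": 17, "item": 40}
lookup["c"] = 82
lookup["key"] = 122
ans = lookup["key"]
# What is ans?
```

Trace:
`lookup = {"key": 17, "item": 40}` → lookup = {'key': 17, 'item': 40}
`lookup["c"] = 82` → lookup = {'key': 17, 'item': 40, 'c': 82}
`lookup["key"] = 122` → lookup = {'key': 122, 'item': 40, 'c': 82}
`ans = lookup["key"]` → ans = 122
So ans = 122

Answer: 122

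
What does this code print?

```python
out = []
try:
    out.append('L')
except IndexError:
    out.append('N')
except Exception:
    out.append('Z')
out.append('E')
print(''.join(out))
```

Execution trace: 'L' (try body, no exception) → 'E' (after the try/except). Output: LE

Answer: LE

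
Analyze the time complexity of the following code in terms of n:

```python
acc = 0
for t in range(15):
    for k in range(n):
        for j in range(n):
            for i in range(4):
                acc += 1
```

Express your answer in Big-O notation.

Each loop level contributes: 1 × n × n × 1. Multiplying the contributions gives O(n^2).

Answer: O(n^2)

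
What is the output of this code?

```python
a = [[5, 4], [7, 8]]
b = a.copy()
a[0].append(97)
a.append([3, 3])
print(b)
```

Key concept: shallow copy with nested lists.
Step by step:
`a = [[5, 4], [7, 8]]` → a = [[5, 4], [7, 8]]
`b = a.copy()` → b = [[5, 4], [7, 8]]
`a[0].append(97)` → a = [[5, 4, 97], [7, 8]]; b = [[5, 4, 97], [7, 8]]
`a.append([3, 3])` → a = [[5, 4, 97], [7, 8], [3, 3]]
`print(b)` → prints [[5, 4, 97], [7, 8]]

Answer: [[5, 4, 97], [7, 8]]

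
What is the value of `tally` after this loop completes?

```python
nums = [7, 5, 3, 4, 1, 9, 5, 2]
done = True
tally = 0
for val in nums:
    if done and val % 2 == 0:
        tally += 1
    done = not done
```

Count even values at even positions
`tally` takes the values: 0

Answer: 0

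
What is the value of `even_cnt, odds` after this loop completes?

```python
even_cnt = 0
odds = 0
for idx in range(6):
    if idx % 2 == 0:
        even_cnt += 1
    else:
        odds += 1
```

Count evens and odds in range(6)
`even_cnt, odds` takes the values: (0, 0) → (1, 0) → (1, 1) → (2, 1) → (2, 2) → (3, 2) → (3, 3)

Answer: 3, 3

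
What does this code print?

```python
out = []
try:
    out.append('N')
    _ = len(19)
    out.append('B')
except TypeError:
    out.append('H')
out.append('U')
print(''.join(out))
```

Execution trace: 'N' (try body) → 'H' (except TypeError) → 'U' (after the try/except). Output: NHU

Answer: NHU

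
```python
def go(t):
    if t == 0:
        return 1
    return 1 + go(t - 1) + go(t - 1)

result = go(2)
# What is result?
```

go(t) = 1 + 2·go(t-1), go(0)=1. Closed form: (1+1)·2^2 - 1 = 7.

Answer: 7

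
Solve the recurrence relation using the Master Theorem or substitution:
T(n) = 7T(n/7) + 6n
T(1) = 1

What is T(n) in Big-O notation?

By Master Theorem: a=7, b=7, f(n)=6n. Since log_7(7) = 1 and f(n) = Θ(n^1), Case 2 applies. T(n) = O(n log n).

Answer: O(n log n)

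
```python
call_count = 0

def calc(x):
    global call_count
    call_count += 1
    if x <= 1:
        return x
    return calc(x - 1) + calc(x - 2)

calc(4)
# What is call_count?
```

Calls(x) = 1 + Calls(x-1) + Calls(x-2); Calls(0)=Calls(1)=1. For x=4 this gives 9.

Answer: 9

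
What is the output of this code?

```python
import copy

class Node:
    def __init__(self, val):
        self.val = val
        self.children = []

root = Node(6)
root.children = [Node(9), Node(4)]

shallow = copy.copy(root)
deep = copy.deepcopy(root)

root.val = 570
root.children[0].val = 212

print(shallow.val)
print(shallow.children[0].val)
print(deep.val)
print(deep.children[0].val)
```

Key concept: deep copy with custom objects.
Step by step:
`root = Node(6)` → root = Node(val=6, children=[])
`root.children = [Node(9), Node(4)]` → root = Node(val=6, children=[Node(val=9, children=[]), Node(val=4, children=[])])
`shallow = copy.copy(root)` → shallow = Node(val=6, children=[Node(val=9, children=[]), Node(val=4, children=[])])
`deep = copy.deepcopy(root)` → deep = Node(val=6, children=[Node(val=9, children=[]), Node(val=4, children=[])])
`root.val = 570` → root = Node(val=570, children=[Node(val=9, children=[]), Node(val=4, children=[])])
`root.children[0].val = 212` → root = Node(val=570, children=[Node(val=212, children=[]), Node(val=4, children=[])]); shallow = Node(val=6, children=[Node(val=212, children=[]), Node(val=4, children=[])])
`print(shallow.val)` → prints 6
`print(shallow.children[0].val)` → prints 212
`print(deep.val)` → prints 6
`print(deep.children[0].val)` → prints 9

Answer:
6
212
6
9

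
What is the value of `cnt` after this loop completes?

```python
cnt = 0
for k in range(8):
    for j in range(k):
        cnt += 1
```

Triangle number: 0+1+2+...+7
`cnt` takes the values: 0 → 1 → 2 → 3 → 4 → 5 → 6 → 7 → 8 → 9 → 10 → 11 → 12 → 13 → 14 → 15 → 16 → 17 → 18 → 19 → 20 → 21 → 22 → 23 → 24 → 25 → 26 → 27 → 28

Answer: 28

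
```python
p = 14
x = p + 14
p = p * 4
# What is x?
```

Trace:
`p = 14` → p = 14
`x = p + 14` → x = 28
`p = p * 4` → p = 56
So x = 28

Answer: 28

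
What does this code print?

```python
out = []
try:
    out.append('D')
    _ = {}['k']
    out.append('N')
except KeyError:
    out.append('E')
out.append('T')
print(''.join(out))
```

Execution trace: 'D' (try body) → 'E' (except KeyError) → 'T' (after the try/except). Output: DET

Answer: DET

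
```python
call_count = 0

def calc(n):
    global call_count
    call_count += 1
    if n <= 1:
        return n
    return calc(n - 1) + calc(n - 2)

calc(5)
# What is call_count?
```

Calls(n) = 1 + Calls(n-1) + Calls(n-2); Calls(0)=Calls(1)=1. For n=5 this gives 15.

Answer: 15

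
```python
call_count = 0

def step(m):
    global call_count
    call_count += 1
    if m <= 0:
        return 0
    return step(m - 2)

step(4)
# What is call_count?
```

Linear recursion stepping by 2: 3 calls from m=4 down to ≤0.

Answer: 3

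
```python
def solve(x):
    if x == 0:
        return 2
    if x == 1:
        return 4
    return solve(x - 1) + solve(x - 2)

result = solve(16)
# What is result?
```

Build up from base cases: solve(0)=2, solve(1)=4, solve(2)=6, solve(3)=10, solve(4)=16, solve(5)=26, solve(6)=42, ..., solve(16)=5168

Answer: 5168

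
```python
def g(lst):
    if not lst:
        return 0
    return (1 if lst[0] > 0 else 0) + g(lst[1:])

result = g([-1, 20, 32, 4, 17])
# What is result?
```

Count of positive elements in [-1, 20, 32, 4, 17] = 4

Answer: 4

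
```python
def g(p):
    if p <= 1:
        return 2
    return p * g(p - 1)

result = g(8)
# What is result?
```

g(8) = 8 * 7 * 6 * 5 * 4 * 3 * 2 * 2 = 80640

Answer: 80640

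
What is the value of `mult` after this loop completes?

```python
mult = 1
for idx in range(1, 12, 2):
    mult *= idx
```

Product of 1, 3, 5, ... up to 11
`mult` takes the values: 1 → 3 → 15 → 105 → 945 → 10395

Answer: 10395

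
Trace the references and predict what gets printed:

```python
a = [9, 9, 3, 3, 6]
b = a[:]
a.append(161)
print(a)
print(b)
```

Key concept: slice [:] creates copy.
Step by step:
`a = [9, 9, 3, 3, 6]` → a = [9, 9, 3, 3, 6]
`b = a[:]` → b = [9, 9, 3, 3, 6]
`a.append(161)` → a = [9, 9, 3, 3, 6, 161]
`print(a)` → prints [9, 9, 3, 3, 6, 161]
`print(b)` → prints [9, 9, 3, 3, 6]

Answer:
[9, 9, 3, 3, 6, 161]
[9, 9, 3, 3, 6]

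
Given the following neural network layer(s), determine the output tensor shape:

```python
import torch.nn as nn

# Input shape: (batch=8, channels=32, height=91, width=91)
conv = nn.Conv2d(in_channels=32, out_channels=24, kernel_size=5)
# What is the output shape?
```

Input: (8, 32, 91, 91) -> Output: (8, 24, 87, 87)

Answer: (8, 24, 87, 87)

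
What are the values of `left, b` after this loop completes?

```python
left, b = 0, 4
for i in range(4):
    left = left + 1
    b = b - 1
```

left goes 0→4, b goes 4→0
`left, b` takes the values: (0, 4) → (1, 4) → (1, 3) → (2, 3) → (2, 2) → (3, 2) → (3, 1) → (4, 1) → (4, 0)

Answer: 4, 0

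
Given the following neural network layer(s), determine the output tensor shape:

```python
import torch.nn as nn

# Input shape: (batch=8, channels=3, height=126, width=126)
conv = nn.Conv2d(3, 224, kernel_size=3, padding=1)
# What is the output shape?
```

Input: (8, 3, 126, 126) -> Output: (8, 224, 126, 126)

Answer: (8, 224, 126, 126)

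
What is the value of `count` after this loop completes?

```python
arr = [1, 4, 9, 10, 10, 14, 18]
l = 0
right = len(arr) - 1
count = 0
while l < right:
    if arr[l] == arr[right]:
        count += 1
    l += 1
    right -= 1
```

Count matching pairs from ends
`count` takes the values: 0

Answer: 0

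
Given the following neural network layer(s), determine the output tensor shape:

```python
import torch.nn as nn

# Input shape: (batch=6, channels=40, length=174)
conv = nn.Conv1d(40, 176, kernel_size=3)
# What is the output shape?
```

Input: (6, 40, 174) -> Output: (6, 176, 172)

Answer: (6, 176, 172)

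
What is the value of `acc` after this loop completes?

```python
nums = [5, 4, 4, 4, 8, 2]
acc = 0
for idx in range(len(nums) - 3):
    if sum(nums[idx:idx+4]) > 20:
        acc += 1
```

Count windows with sum > 20
`acc` takes the values: 0

Answer: 0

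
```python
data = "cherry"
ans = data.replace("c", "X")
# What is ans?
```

Trace:
`data = "cherry"` → data = 'cherry'
`ans = data.replace("c", "X")` → ans = 'Xherry'
So ans = 'Xherry'

Answer: 'Xherry'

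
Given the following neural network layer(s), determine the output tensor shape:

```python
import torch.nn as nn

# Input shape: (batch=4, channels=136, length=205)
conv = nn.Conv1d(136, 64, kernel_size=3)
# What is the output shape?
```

Input: (4, 136, 205) -> Output: (4, 64, 203)

Answer: (4, 64, 203)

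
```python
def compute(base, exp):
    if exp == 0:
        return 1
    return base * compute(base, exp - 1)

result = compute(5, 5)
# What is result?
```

compute(5, 5) = 5 * 5 * 5 * 5 * 5 = 3125

Answer: 3125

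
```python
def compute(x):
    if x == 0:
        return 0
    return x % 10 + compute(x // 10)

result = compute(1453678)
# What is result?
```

Sum of digits of 1453678: 8 + 7 + 6 + 3 + 5 + 4 + 1 = 34

Answer: 34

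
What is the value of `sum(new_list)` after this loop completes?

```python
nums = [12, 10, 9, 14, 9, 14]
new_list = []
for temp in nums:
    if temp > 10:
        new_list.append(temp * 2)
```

Sum of doubled values > 10
`new_list` takes the values: [] → [24] → [24, 28] → [24, 28, 28]
So `sum(new_list)` = 80

Answer: 80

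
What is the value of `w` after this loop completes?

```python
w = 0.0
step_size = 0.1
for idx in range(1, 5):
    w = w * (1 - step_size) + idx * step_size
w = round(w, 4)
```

Moving average with lr=0.1
`w` takes the values: 0.0 → 0.1 → 0.29 → 0.561 → 0.9049

Answer: 0.9049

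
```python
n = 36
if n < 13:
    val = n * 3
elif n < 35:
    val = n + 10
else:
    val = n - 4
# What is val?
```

Trace:
`n = 36` → n = 36
`if n < 13: ...` → n < 13 is False, n < 35 is False, take else branch → val = 32
So val = 32

Answer: 32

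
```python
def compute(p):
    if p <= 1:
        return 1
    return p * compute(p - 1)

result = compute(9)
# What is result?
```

compute(9) = 9 * 8 * 7 * 6 * 5 * 4 * 3 * 2 * 1 = 362880

Answer: 362880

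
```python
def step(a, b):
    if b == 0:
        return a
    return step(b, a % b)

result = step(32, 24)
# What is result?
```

step(32, 24) -> step(24, 8) -> step(8, 0) -> 8

Answer: 8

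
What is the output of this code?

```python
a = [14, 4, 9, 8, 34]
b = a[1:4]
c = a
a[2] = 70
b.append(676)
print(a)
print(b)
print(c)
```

Key concept: slice vs alias.
Step by step:
`a = [14, 4, 9, 8, 34]` → a = [14, 4, 9, 8, 34]
`b = a[1:4]` → b = [4, 9, 8]
`c = a` → c = [14, 4, 9, 8, 34] (same object as a)
`a[2] = 70` → a = [14, 4, 70, 8, 34] (same object as c); c = [14, 4, 70, 8, 34] (same object as a)
`b.append(676)` → b = [4, 9, 8, 676]
`print(a)` → prints [14, 4, 70, 8, 34]
`print(b)` → prints [4, 9, 8, 676]
`print(c)` → prints [14, 4, 70, 8, 34]

Answer:
[14, 4, 70, 8, 34]
[4, 9, 8, 676]
[14, 4, 70, 8, 34]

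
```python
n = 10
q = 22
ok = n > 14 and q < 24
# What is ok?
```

Trace:
`n = 10` → n = 10
`q = 22` → q = 22
`ok = n > 14 and q < 24` → ok = False
So ok = False

Answer: False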